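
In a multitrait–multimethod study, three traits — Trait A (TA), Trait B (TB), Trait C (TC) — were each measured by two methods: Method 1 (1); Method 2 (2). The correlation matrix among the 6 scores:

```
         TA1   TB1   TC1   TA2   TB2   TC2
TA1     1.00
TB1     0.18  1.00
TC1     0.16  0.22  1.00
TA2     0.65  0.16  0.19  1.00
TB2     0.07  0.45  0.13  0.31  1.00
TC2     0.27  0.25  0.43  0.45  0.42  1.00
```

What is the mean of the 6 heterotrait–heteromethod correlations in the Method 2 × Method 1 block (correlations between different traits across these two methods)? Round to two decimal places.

0.18

HTHM values (method 2 × method 1): 0.16, 0.19, 0.07, 0.13, 0.27, 0.25; mean = 1.07/6 = 0.18.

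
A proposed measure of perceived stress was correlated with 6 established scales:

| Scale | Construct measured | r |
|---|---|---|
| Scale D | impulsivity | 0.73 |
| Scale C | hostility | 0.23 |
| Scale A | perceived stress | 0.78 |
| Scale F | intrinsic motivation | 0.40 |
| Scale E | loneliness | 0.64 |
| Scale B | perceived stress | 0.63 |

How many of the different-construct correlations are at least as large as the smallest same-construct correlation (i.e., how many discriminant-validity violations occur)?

2

Convergent (same construct = perceived stress): Scale A, Scale B.
Smallest convergent = 0.63. Discriminant values: 0.73, 0.23, 0.40, 0.64; count ≥ 0.63 → 2.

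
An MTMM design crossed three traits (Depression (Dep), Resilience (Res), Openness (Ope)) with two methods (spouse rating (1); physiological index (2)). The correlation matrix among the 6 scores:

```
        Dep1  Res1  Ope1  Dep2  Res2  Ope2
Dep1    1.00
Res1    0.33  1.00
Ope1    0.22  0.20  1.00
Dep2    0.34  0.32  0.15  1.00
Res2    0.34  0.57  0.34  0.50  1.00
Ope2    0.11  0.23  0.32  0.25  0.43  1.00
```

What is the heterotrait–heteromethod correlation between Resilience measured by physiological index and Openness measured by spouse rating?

0.34

Different traits and methods: r(Res2, Ope1) = 0.34.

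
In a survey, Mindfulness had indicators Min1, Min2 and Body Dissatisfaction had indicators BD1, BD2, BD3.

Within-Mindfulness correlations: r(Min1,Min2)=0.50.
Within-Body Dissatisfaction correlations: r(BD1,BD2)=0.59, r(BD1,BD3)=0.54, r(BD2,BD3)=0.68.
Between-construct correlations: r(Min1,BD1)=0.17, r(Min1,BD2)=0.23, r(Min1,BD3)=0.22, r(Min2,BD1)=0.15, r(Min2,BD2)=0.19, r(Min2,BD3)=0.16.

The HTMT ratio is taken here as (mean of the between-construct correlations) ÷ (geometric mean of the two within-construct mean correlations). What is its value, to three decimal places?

Between-construct mean = 1.12/6 = 0.1867.
Mean within-Min = 0.50/1 = 0.5000; mean within-BD = 1.81/3 = 0.6033.
Geometric mean = √(0.5000 × 0.6033) = 0.5492.
HTMT = 0.1867 / 0.5492 = 0.340.

0.340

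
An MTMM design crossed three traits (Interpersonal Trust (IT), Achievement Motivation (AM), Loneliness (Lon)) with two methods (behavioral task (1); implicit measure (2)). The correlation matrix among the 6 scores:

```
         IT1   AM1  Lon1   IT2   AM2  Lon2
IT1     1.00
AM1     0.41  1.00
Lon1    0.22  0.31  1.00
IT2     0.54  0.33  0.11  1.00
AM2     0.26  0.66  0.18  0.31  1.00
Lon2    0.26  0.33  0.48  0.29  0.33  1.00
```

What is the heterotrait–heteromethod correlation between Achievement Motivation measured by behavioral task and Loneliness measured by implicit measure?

Different traits and methods: r(AM1, Lon2) = 0.33.

0.33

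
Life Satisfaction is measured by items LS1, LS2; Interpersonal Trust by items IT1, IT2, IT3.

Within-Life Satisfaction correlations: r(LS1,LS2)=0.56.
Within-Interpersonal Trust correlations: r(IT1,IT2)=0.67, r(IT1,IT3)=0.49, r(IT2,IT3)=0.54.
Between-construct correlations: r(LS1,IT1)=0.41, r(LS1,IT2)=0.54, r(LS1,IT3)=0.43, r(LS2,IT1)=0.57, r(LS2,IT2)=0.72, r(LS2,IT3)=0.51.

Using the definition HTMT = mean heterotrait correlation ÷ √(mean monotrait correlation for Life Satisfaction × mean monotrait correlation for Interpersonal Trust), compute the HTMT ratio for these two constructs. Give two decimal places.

Mean heterotrait r = 3.18/6 = 0.5300.
Mean within-LS = 0.56/1 = 0.5600; mean within-IT = 1.70/3 = 0.5667.
Geometric mean = √(0.5600 × 0.5667) = 0.5633.
HTMT = 0.5300 / 0.5633 = 0.94.

0.94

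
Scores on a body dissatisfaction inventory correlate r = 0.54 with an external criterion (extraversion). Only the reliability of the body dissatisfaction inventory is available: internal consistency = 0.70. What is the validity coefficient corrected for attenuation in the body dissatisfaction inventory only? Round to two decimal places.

Single correction: r_c = r_obs / √r_xx = 0.54 / √0.70 = 0.54 / 0.8367 ≈ 0.65.

0.65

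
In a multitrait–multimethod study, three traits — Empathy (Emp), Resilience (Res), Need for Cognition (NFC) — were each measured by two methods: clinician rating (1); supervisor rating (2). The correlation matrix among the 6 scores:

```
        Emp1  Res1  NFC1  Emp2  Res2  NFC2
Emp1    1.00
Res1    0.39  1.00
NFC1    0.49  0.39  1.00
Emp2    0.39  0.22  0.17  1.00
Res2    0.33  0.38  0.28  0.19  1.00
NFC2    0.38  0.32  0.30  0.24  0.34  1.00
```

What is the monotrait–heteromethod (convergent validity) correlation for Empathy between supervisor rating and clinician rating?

0.39

Same trait (Emp), different methods: r(Emp2, Emp1) = 0.39.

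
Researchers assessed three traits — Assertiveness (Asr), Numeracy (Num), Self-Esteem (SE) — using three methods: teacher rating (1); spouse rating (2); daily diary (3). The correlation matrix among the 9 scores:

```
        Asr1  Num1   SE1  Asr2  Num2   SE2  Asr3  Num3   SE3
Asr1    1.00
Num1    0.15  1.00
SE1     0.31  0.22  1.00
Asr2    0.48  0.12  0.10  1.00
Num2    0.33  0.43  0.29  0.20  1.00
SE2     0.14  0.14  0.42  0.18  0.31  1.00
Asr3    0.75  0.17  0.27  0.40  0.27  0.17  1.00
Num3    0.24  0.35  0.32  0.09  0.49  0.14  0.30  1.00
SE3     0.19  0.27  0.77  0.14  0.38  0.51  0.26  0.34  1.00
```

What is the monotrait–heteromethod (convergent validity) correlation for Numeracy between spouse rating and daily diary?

0.49

Same trait (Num), different methods: r(Num2, Num3) = 0.49.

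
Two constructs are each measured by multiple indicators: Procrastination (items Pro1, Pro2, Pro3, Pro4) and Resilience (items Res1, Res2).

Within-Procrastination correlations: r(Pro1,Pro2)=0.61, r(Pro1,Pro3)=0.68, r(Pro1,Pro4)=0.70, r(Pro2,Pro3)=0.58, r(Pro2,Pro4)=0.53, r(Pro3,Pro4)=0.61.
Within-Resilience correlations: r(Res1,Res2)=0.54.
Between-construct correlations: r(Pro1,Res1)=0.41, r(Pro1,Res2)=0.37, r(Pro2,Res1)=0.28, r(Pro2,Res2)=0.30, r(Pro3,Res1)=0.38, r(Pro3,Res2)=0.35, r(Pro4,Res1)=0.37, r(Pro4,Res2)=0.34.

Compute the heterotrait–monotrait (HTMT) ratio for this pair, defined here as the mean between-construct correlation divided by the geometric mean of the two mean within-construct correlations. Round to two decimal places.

Between-construct mean = 2.80/8 = 0.3500.
Mean within-Pro = 3.71/6 = 0.6183; mean within-Res = 0.54/1 = 0.5400.
Geometric mean = √(0.6183 × 0.5400) = 0.5778.
HTMT = 0.3500 / 0.5778 = 0.61.

0.61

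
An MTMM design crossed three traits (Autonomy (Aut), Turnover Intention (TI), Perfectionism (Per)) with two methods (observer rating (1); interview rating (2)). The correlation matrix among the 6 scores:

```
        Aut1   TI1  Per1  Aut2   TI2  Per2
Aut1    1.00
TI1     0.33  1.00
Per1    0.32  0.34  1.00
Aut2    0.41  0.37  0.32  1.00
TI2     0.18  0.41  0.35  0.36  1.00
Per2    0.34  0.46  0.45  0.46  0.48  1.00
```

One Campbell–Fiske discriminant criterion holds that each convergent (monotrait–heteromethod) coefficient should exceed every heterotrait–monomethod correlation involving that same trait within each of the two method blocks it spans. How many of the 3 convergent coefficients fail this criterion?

Convergent coefficients and their comparison sets:
Aut (methods 1·2): 0.41 vs {0.33, 0.36, 0.32, 0.46} → fail.
TI (methods 1·2): 0.41 vs {0.33, 0.36, 0.34, 0.48} → fail.
Per (methods 1·2): 0.45 vs {0.32, 0.46, 0.34, 0.48} → fail.
3 of 3 fail.

3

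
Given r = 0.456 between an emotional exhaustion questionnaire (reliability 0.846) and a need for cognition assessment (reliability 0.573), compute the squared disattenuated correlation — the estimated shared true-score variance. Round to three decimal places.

Disattenuated r = 0.456 / √(0.846 × 0.573) = 0.456 / 0.6962 = 0.6550.
Shared true-score variance = 0.6550² = 0.4290 ≈ 0.429.

0.429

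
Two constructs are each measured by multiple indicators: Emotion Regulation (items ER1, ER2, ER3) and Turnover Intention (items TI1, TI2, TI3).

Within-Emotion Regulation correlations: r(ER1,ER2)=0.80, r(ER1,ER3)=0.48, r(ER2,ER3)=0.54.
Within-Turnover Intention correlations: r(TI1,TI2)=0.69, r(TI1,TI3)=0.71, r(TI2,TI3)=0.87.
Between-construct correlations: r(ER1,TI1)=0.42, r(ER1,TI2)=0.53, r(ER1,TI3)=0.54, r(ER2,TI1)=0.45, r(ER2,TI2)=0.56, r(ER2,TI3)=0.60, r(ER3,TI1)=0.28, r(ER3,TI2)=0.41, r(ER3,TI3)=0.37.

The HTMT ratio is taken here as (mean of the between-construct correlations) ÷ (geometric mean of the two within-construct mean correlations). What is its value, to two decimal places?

0.68

Mean heterotrait r = 4.16/9 = 0.4622.
Mean within-ER = 1.82/3 = 0.6067; mean within-TI = 2.27/3 = 0.7567.
Geometric mean = √(0.6067 × 0.7567) = 0.6776.
HTMT = 0.4622 / 0.6776 = 0.68.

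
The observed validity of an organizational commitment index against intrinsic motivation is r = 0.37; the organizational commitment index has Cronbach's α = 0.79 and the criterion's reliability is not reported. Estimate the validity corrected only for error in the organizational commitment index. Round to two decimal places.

Single correction: r_c = r_obs / √r_xx = 0.37 / √0.79 = 0.37 / 0.8888 ≈ 0.42.

0.42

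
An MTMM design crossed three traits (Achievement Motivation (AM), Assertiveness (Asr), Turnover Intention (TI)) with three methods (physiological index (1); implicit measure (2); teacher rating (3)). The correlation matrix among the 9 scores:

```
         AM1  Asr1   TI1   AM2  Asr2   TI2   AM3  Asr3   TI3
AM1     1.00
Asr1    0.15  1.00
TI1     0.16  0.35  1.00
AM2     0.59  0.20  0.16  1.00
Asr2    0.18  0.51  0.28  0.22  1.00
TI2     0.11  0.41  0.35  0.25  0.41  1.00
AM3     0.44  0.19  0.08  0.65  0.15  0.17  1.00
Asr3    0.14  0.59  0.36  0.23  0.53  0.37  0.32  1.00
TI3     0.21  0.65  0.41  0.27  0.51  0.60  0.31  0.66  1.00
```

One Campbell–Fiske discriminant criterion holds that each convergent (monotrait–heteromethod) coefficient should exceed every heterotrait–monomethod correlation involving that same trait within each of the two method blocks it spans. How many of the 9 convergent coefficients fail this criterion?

5

Each convergent coefficient versus the relevant comparison correlations:
AM (methods 1·2): 0.59 vs {0.15, 0.22, 0.16, 0.25} → pass.
AM (methods 1·3): 0.44 vs {0.15, 0.32, 0.16, 0.31} → pass.
AM (methods 2·3): 0.65 vs {0.22, 0.32, 0.25, 0.31} → pass.
Asr (methods 1·2): 0.51 vs {0.15, 0.22, 0.35, 0.41} → pass.
Asr (methods 1·3): 0.59 vs {0.15, 0.32, 0.35, 0.66} → fail.
Asr (methods 2·3): 0.53 vs {0.22, 0.32, 0.41, 0.66} → fail.
TI (methods 1·2): 0.35 vs {0.16, 0.25, 0.35, 0.41} → fail.
TI (methods 1·3): 0.41 vs {0.16, 0.31, 0.35, 0.66} → fail.
TI (methods 2·3): 0.60 vs {0.25, 0.31, 0.41, 0.66} → fail.
5 of 9 fail.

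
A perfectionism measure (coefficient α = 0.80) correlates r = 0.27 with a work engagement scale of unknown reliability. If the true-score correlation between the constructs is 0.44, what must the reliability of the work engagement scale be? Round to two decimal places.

0.47

r_true = r_obs / √(r_xx · r_yy) ⇒ 0.44 = 0.27 / √(0.80 · r_yy).
√(0.80 · r_yy) = 0.27 / 0.44 = 0.6136; 0.80 · r_yy = 0.3765; r_yy = 0.3765 / 0.80 ≈ 0.47.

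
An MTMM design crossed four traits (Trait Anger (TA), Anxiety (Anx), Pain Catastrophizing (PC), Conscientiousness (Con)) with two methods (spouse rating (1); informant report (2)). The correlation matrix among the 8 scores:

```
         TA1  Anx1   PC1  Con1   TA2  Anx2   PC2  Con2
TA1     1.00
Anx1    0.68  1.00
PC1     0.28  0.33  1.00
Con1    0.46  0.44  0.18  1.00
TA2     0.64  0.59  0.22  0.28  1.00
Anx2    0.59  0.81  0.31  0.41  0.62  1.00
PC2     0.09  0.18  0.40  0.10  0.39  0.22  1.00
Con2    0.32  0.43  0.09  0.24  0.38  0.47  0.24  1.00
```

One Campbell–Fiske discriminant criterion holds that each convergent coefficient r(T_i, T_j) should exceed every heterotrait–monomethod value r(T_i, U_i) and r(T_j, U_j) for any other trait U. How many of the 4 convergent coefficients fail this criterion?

2

Convergent coefficients and their comparison sets:
TA (methods 1·2): 0.64 vs {0.68, 0.62, 0.28, 0.39, 0.46, 0.38} → fail.
Anx (methods 1·2): 0.81 vs {0.68, 0.62, 0.33, 0.22, 0.44, 0.47} → pass.
PC (methods 1·2): 0.40 vs {0.28, 0.39, 0.33, 0.22, 0.18, 0.24} → pass.
Con (methods 1·2): 0.24 vs {0.46, 0.38, 0.44, 0.47, 0.18, 0.24} → fail.
2 of 4 fail.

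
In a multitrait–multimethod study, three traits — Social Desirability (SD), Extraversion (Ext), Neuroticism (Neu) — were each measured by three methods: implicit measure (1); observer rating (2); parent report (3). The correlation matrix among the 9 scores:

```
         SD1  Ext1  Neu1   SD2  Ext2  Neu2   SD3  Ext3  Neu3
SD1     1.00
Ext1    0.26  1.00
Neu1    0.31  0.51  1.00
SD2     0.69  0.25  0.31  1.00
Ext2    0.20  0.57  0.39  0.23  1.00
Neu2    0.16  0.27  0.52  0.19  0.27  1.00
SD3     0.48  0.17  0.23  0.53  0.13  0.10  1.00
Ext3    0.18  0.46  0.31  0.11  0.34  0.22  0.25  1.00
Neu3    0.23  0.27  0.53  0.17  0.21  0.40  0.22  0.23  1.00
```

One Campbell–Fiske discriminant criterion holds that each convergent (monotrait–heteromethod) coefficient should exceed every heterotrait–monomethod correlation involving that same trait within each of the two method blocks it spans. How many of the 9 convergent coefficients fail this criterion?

Each convergent coefficient versus the relevant comparison correlations:
SD (methods 1·2): 0.69 vs {0.26, 0.23, 0.31, 0.19} → pass.
SD (methods 1·3): 0.48 vs {0.26, 0.25, 0.31, 0.22} → pass.
SD (methods 2·3): 0.53 vs {0.23, 0.25, 0.19, 0.22} → pass.
Ext (methods 1·2): 0.57 vs {0.26, 0.23, 0.51, 0.27} → pass.
Ext (methods 1·3): 0.46 vs {0.26, 0.25, 0.51, 0.23} → fail.
Ext (methods 2·3): 0.34 vs {0.23, 0.25, 0.27, 0.23} → pass.
Neu (methods 1·2): 0.52 vs {0.31, 0.19, 0.51, 0.27} → pass.
Neu (methods 1·3): 0.53 vs {0.31, 0.22, 0.51, 0.23} → pass.
Neu (methods 2·3): 0.40 vs {0.19, 0.22, 0.27, 0.23} → pass.
1 of 9 fail.

1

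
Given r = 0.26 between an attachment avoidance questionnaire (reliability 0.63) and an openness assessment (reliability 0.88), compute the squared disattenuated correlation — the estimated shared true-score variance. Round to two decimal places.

Disattenuated r = 0.26 / √(0.63 × 0.88) = 0.26 / 0.7446 = 0.3492.
Shared true-score variance = 0.3492² = 0.1219 ≈ 0.12.

0.12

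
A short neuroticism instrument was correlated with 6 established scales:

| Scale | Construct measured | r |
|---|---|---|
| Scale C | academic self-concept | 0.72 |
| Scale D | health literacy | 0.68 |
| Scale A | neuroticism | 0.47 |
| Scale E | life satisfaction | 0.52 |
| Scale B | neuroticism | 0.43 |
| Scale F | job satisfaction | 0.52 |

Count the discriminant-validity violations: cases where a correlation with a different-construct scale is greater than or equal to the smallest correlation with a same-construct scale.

Convergent (same construct = neuroticism): Scale A, Scale B.
Smallest convergent = 0.43. Discriminant values: 0.72, 0.68, 0.52, 0.52; count ≥ 0.43 → 4.

4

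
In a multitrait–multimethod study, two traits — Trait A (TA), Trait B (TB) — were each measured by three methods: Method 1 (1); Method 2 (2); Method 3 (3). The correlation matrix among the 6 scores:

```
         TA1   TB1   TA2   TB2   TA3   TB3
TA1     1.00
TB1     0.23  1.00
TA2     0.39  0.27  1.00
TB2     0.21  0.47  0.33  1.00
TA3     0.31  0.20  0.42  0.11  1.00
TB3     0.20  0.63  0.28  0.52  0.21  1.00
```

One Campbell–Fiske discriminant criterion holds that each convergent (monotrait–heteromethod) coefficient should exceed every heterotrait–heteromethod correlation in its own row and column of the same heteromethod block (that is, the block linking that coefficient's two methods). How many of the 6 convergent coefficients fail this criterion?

Checking each validity diagonal entry against its comparison values:
TA (methods 1·2): 0.39 vs {0.21, 0.27} → pass.
TA (methods 1·3): 0.31 vs {0.20, 0.20} → pass.
TA (methods 2·3): 0.42 vs {0.28, 0.11} → pass.
TB (methods 1·2): 0.47 vs {0.27, 0.21} → pass.
TB (methods 1·3): 0.63 vs {0.20, 0.20} → pass.
TB (methods 2·3): 0.52 vs {0.11, 0.28} → pass.
0 of 6 fail.

0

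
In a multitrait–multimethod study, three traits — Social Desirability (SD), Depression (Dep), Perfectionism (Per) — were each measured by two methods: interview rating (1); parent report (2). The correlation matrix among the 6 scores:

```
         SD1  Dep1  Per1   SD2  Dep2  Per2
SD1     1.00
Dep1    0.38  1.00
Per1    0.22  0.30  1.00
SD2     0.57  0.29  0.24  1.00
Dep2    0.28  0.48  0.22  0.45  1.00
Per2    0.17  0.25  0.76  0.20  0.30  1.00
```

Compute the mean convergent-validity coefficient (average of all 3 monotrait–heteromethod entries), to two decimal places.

0.60

Convergent values: 0.57, 0.48, 0.76; mean = 1.81/3 = 0.60.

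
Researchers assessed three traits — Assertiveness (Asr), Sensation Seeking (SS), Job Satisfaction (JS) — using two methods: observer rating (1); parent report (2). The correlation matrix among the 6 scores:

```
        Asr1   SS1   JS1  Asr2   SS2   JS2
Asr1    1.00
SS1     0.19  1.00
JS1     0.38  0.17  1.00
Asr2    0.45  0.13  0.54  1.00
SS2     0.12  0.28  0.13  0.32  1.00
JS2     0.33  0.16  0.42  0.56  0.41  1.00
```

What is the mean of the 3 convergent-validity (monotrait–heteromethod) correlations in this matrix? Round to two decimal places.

Convergent values: 0.45, 0.28, 0.42; mean = 1.15/3 = 0.38.

0.38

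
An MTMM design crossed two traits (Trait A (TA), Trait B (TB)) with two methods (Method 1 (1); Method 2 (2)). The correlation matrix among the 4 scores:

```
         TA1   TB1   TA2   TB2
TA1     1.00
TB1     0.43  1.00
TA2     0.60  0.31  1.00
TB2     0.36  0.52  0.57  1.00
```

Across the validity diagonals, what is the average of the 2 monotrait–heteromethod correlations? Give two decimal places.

0.56

Convergent values: 0.60, 0.52; mean = 1.12/2 = 0.56.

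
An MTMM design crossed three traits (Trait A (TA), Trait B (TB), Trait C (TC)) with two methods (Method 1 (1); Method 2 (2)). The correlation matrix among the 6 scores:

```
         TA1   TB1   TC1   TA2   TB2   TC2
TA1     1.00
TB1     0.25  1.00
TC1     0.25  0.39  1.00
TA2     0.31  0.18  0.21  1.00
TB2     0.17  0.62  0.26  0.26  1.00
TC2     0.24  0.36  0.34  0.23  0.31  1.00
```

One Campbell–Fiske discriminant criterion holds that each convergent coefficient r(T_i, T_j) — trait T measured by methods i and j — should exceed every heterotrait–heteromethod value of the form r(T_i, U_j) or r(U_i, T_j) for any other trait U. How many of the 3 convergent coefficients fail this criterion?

Each convergent coefficient versus the relevant comparison correlations:
TA (methods 1·2): 0.31 vs {0.17, 0.18, 0.24, 0.21} → pass.
TB (methods 1·2): 0.62 vs {0.18, 0.17, 0.36, 0.26} → pass.
TC (methods 1·2): 0.34 vs {0.21, 0.24, 0.26, 0.36} → fail.
1 of 3 fail.

1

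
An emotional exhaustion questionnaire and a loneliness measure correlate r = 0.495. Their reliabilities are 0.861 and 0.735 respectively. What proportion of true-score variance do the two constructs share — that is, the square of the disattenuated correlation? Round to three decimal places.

Disattenuated r = 0.495 / √(0.861 × 0.735) = 0.495 / 0.7955 = 0.6223.
Shared true-score variance = 0.6223² = 0.3873 ≈ 0.387.

0.387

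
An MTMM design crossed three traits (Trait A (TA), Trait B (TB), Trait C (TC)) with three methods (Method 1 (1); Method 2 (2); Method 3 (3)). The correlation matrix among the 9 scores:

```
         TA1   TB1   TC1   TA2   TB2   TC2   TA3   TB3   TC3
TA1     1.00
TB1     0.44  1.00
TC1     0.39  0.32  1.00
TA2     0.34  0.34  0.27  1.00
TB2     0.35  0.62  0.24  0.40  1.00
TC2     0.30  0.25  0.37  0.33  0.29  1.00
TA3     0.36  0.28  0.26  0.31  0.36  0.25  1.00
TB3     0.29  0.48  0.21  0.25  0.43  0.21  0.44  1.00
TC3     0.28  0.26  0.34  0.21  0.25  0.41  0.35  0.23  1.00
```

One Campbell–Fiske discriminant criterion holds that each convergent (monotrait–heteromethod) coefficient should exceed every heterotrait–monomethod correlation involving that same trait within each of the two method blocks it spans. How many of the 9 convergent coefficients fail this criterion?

6

Checking each validity diagonal entry against its comparison values:
TA (methods 1·2): 0.34 vs {0.44, 0.40, 0.39, 0.33} → fail.
TA (methods 1·3): 0.36 vs {0.44, 0.44, 0.39, 0.35} → fail.
TA (methods 2·3): 0.31 vs {0.40, 0.44, 0.33, 0.35} → fail.
TB (methods 1·2): 0.62 vs {0.44, 0.40, 0.32, 0.29} → pass.
TB (methods 1·3): 0.48 vs {0.44, 0.44, 0.32, 0.23} → pass.
TB (methods 2·3): 0.43 vs {0.40, 0.44, 0.29, 0.23} → fail.
TC (methods 1·2): 0.37 vs {0.39, 0.33, 0.32, 0.29} → fail.
TC (methods 1·3): 0.34 vs {0.39, 0.35, 0.32, 0.23} → fail.
TC (methods 2·3): 0.41 vs {0.33, 0.35, 0.29, 0.23} → pass.
6 of 9 fail.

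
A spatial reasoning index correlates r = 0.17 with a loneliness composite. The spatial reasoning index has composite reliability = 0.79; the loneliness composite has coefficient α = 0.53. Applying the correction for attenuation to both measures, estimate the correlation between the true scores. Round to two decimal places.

0.26

r_true = r_obs / √(r_xx · r_yy) = 0.17 / √(0.79 × 0.53) = 0.17 / √0.4187 = 0.17 / 0.6471 ≈ 0.26.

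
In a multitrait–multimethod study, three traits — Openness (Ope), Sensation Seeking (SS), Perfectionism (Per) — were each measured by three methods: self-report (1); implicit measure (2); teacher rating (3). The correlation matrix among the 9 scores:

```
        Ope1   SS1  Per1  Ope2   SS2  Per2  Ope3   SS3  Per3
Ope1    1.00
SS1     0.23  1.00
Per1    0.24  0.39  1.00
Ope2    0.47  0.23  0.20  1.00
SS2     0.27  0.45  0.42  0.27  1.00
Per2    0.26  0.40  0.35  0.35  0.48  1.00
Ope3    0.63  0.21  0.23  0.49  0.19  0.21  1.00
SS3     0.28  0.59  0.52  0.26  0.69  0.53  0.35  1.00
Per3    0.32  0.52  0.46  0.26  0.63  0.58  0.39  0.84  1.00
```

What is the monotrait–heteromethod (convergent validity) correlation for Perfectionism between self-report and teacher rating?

0.46

Same trait (Per), different methods: r(Per1, Per3) = 0.46.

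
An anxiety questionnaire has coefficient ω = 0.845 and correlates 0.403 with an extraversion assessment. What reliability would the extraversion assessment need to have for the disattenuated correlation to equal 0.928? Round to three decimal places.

r_true = r_obs / √(r_xx · r_yy) ⇒ 0.928 = 0.403 / √(0.845 · r_yy).
√(0.845 · r_yy) = 0.403 / 0.928 = 0.4343; 0.845 · r_yy = 0.1886; r_yy = 0.1886 / 0.845 ≈ 0.223.

0.223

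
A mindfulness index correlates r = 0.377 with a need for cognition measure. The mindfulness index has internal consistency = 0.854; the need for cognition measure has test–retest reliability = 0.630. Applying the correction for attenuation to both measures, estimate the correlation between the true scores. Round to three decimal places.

r_true = r_obs / √(r_xx · r_yy) = 0.377 / √(0.854 × 0.630) = 0.377 / √0.538020 = 0.377 / 0.7335 ≈ 0.514.

0.514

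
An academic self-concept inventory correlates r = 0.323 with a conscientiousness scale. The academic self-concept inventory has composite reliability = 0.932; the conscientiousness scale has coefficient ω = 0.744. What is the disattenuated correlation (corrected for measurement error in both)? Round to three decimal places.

0.388

r_true = r_obs / √(r_xx · r_yy) = 0.323 / √(0.932 × 0.744) = 0.323 / √0.693408 = 0.323 / 0.8327 ≈ 0.388.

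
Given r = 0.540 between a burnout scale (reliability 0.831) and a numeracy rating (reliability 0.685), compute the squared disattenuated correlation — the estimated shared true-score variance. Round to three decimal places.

0.512

Disattenuated r = 0.540 / √(0.831 × 0.685) = 0.540 / 0.7545 = 0.7157.
Shared true-score variance = 0.7157² = 0.5122 ≈ 0.512.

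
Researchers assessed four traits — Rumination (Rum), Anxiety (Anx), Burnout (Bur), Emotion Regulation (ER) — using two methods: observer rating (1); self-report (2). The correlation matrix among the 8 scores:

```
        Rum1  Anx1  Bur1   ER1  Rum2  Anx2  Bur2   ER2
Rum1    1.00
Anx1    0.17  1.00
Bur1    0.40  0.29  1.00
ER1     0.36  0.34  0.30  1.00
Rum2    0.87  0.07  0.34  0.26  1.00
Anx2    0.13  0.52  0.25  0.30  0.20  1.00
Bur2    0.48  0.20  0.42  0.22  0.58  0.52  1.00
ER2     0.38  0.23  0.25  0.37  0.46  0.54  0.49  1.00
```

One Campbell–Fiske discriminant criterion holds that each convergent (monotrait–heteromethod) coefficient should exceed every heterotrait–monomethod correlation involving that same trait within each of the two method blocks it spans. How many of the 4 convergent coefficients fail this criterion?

3

Convergent coefficients and their comparison sets:
Rum (methods 1·2): 0.87 vs {0.17, 0.20, 0.40, 0.58, 0.36, 0.46} → pass.
Anx (methods 1·2): 0.52 vs {0.17, 0.20, 0.29, 0.52, 0.34, 0.54} → fail.
Bur (methods 1·2): 0.42 vs {0.40, 0.58, 0.29, 0.52, 0.30, 0.49} → fail.
ER (methods 1·2): 0.37 vs {0.36, 0.46, 0.34, 0.54, 0.30, 0.49} → fail.
3 of 4 fail.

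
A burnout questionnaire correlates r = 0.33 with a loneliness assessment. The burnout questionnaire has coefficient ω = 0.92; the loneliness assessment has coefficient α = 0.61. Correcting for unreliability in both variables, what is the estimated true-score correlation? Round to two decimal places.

0.44

r_true = r_obs / √(r_xx · r_yy) = 0.33 / √(0.92 × 0.61) = 0.33 / √0.5612 = 0.33 / 0.7491 ≈ 0.44.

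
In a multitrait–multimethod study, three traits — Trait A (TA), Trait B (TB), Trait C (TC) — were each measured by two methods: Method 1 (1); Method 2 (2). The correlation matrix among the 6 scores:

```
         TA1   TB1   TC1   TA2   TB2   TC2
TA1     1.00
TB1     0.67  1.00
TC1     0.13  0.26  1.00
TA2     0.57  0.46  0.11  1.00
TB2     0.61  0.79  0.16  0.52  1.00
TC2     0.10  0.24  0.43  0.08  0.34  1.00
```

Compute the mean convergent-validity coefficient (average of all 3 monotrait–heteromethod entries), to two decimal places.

Convergent values: 0.57, 0.79, 0.43; mean = 1.79/3 = 0.60.

0.60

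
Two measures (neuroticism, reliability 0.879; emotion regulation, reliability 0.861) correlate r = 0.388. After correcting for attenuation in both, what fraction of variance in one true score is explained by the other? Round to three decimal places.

0.199

Disattenuated r = 0.388 / √(0.879 × 0.861) = 0.388 / 0.8700 = 0.4460.
Shared true-score variance = 0.4460² = 0.1989 ≈ 0.199.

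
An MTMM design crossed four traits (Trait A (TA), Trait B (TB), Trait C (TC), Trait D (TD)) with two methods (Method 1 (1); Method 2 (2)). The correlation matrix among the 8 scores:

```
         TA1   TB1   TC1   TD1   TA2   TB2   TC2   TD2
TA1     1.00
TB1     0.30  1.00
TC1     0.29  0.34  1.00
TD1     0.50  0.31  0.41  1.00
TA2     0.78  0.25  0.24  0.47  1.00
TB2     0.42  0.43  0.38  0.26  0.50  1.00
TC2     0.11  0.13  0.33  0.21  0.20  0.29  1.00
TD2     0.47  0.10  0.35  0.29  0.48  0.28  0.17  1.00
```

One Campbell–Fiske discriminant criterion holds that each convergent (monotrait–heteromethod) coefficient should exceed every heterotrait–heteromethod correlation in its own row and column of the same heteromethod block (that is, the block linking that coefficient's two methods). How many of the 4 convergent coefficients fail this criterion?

2

Convergent coefficients and their comparison sets:
TA (methods 1·2): 0.78 vs {0.42, 0.25, 0.11, 0.24, 0.47, 0.47} → pass.
TB (methods 1·2): 0.43 vs {0.25, 0.42, 0.13, 0.38, 0.10, 0.26} → pass.
TC (methods 1·2): 0.33 vs {0.24, 0.11, 0.38, 0.13, 0.35, 0.21} → fail.
TD (methods 1·2): 0.29 vs {0.47, 0.47, 0.26, 0.10, 0.21, 0.35} → fail.
2 of 4 fail.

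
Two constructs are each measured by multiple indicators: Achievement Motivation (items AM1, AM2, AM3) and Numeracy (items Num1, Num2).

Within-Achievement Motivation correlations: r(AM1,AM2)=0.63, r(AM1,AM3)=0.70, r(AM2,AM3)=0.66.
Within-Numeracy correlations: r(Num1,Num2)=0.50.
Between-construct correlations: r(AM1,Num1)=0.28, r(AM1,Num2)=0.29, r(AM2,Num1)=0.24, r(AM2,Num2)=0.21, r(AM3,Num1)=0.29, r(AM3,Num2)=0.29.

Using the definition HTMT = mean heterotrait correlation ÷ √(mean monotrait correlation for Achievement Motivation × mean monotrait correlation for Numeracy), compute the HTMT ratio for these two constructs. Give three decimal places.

Mean heterotrait r = 1.60/6 = 0.2667.
Mean within-AM = 1.99/3 = 0.6633; mean within-Num = 0.50/1 = 0.5000.
Geometric mean = √(0.6633 × 0.5000) = 0.5759.
HTMT = 0.2667 / 0.5759 = 0.463.

0.463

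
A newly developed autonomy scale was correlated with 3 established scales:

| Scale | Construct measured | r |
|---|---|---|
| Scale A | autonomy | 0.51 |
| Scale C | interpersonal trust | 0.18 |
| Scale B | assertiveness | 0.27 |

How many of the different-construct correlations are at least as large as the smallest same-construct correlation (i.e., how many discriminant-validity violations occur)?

0

Convergent (same construct = autonomy): Scale A.
Smallest convergent = 0.51. Discriminant values: 0.18, 0.27; count ≥ 0.51 → 0.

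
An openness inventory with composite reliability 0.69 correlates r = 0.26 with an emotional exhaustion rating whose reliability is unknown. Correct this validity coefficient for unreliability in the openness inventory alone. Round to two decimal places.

Single correction: r_c = r_obs / √r_xx = 0.26 / √0.69 = 0.26 / 0.8307 ≈ 0.31.

0.31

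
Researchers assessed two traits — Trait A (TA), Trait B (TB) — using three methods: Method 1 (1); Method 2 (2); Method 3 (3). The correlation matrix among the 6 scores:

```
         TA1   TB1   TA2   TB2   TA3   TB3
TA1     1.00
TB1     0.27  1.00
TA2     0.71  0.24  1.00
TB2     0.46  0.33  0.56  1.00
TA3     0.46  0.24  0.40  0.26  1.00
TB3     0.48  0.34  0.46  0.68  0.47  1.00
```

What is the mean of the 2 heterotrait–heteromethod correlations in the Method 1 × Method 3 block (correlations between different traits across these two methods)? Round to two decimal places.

0.36

HTHM values (method 1 × method 3): 0.48, 0.24; mean = 0.72/2 = 0.36.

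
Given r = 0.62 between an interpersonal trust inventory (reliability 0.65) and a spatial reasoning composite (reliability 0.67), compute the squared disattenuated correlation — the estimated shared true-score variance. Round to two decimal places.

0.88

Disattenuated r = 0.62 / √(0.65 × 0.67) = 0.62 / 0.6599 = 0.9395.
Shared true-score variance = 0.9395² = 0.8827 ≈ 0.88.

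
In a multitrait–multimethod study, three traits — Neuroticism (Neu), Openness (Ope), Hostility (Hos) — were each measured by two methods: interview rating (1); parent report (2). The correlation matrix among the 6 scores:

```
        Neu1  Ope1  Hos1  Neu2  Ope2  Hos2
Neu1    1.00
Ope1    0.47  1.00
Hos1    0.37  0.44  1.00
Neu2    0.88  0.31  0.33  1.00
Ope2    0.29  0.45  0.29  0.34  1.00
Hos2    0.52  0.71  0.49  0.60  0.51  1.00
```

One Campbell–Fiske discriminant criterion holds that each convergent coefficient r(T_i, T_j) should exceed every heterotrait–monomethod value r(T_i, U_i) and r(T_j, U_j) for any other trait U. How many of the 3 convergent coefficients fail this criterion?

Each convergent coefficient versus the relevant comparison correlations:
Neu (methods 1·2): 0.88 vs {0.47, 0.34, 0.37, 0.60} → pass.
Ope (methods 1·2): 0.45 vs {0.47, 0.34, 0.44, 0.51} → fail.
Hos (methods 1·2): 0.49 vs {0.37, 0.60, 0.44, 0.51} → fail.
2 of 3 fail.

2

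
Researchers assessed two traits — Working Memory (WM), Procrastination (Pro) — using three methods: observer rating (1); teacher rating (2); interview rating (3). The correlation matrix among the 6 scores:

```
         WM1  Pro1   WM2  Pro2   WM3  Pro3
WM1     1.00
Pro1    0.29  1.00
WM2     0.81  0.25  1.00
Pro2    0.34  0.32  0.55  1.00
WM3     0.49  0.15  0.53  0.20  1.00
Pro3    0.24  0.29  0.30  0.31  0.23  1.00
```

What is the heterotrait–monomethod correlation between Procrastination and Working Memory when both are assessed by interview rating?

Different traits, same method: r(Pro3, WM3) = 0.23.

0.23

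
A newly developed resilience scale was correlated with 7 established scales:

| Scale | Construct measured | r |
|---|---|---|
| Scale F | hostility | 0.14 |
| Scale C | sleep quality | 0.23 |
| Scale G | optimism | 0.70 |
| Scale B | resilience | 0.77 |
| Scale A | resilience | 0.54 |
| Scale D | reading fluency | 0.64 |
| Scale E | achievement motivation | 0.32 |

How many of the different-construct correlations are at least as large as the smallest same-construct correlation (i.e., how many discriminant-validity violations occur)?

Convergent (same construct = resilience): Scale B, Scale A.
Smallest convergent = 0.54. Discriminant values: 0.14, 0.23, 0.70, 0.64, 0.32; count ≥ 0.54 → 2.

2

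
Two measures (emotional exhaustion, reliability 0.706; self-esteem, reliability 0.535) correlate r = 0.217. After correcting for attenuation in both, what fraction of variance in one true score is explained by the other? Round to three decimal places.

Disattenuated r = 0.217 / √(0.706 × 0.535) = 0.217 / 0.6146 = 0.3531.
Shared true-score variance = 0.3531² = 0.1247 ≈ 0.125.

0.125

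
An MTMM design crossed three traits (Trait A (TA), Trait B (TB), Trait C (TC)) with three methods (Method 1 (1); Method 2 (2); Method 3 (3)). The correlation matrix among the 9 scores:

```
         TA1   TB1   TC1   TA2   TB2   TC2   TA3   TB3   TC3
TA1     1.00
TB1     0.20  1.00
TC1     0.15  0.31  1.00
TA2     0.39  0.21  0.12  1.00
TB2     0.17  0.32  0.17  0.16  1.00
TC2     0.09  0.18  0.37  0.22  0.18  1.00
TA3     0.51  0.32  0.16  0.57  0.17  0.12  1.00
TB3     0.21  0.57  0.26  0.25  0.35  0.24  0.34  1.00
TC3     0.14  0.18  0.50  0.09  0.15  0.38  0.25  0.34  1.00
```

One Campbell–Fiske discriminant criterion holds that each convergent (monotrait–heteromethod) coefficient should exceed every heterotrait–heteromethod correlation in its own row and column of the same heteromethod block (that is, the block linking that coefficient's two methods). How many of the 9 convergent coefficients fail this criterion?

0

Convergent coefficients and their comparison sets:
TA (methods 1·2): 0.39 vs {0.17, 0.21, 0.09, 0.12} → pass.
TA (methods 1·3): 0.51 vs {0.21, 0.32, 0.14, 0.16} → pass.
TA (methods 2·3): 0.57 vs {0.25, 0.17, 0.09, 0.12} → pass.
TB (methods 1·2): 0.32 vs {0.21, 0.17, 0.18, 0.17} → pass.
TB (methods 1·3): 0.57 vs {0.32, 0.21, 0.18, 0.26} → pass.
TB (methods 2·3): 0.35 vs {0.17, 0.25, 0.15, 0.24} → pass.
TC (methods 1·2): 0.37 vs {0.12, 0.09, 0.17, 0.18} → pass.
TC (methods 1·3): 0.50 vs {0.16, 0.14, 0.26, 0.18} → pass.
TC (methods 2·3): 0.38 vs {0.12, 0.09, 0.24, 0.15} → pass.
0 of 9 fail.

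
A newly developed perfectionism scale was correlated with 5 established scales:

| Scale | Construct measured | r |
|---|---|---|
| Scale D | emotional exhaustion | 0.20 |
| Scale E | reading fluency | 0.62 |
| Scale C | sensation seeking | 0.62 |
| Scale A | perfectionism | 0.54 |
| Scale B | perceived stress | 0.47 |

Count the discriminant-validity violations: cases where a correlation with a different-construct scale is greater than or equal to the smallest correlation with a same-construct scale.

Convergent (same construct = perfectionism): Scale A.
Smallest convergent = 0.54. Discriminant values: 0.20, 0.62, 0.62, 0.47; count ≥ 0.54 → 2.

2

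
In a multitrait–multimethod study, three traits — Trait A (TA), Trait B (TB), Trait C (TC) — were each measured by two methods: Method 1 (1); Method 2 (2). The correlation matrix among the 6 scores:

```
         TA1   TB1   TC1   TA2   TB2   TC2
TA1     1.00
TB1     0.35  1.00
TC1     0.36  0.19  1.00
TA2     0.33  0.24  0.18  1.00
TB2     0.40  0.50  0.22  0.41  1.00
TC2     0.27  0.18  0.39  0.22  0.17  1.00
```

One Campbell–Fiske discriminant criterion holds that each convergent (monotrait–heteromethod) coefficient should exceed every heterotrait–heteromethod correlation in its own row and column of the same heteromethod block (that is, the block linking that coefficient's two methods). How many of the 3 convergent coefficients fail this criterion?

1

Checking each validity diagonal entry against its comparison values:
TA (methods 1·2): 0.33 vs {0.40, 0.24, 0.27, 0.18} → fail.
TB (methods 1·2): 0.50 vs {0.24, 0.40, 0.18, 0.22} → pass.
TC (methods 1·2): 0.39 vs {0.18, 0.27, 0.22, 0.18} → pass.
1 of 3 fail.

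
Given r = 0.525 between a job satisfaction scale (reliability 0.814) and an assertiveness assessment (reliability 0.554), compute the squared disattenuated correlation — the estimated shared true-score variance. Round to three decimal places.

0.611

Disattenuated r = 0.525 / √(0.814 × 0.554) = 0.525 / 0.6715 = 0.7818.
Shared true-score variance = 0.7818² = 0.6112 ≈ 0.611.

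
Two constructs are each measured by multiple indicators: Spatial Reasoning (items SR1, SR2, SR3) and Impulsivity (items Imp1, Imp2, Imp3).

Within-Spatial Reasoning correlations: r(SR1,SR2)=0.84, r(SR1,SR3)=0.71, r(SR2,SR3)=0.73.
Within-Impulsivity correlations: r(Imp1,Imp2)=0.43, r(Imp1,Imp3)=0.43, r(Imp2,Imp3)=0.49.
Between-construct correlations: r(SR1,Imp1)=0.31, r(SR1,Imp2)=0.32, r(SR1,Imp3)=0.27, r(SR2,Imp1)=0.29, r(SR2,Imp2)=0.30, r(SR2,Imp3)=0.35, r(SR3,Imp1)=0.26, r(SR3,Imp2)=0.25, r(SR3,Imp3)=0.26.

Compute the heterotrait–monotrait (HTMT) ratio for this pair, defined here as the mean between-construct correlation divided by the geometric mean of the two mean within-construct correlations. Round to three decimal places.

0.496

Between-construct mean = 2.61/9 = 0.2900.
Mean within-SR = 2.28/3 = 0.7600; mean within-Imp = 1.35/3 = 0.4500.
Geometric mean = √(0.7600 × 0.4500) = 0.5848.
HTMT = 0.2900 / 0.5848 = 0.496.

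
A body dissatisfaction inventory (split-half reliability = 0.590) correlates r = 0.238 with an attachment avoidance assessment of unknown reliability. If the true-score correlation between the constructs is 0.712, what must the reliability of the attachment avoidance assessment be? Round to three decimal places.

0.189

r_true = r_obs / √(r_xx · r_yy) ⇒ 0.712 = 0.238 / √(0.590 · r_yy).
√(0.590 · r_yy) = 0.238 / 0.712 = 0.3343; 0.590 · r_yy = 0.1118; r_yy = 0.1118 / 0.590 ≈ 0.189.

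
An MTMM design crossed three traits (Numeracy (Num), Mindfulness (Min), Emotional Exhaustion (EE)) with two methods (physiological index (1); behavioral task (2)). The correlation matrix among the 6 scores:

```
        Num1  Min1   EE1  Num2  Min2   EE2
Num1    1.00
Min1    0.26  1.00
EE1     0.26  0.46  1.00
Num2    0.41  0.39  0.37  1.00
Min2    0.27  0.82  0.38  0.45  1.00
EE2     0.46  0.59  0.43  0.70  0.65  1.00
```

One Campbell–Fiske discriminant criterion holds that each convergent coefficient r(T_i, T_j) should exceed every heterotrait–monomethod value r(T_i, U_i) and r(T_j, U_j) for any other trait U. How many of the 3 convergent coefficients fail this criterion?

2

Convergent coefficients and their comparison sets:
Num (methods 1·2): 0.41 vs {0.26, 0.45, 0.26, 0.70} → fail.
Min (methods 1·2): 0.82 vs {0.26, 0.45, 0.46, 0.65} → pass.
EE (methods 1·2): 0.43 vs {0.26, 0.70, 0.46, 0.65} → fail.
2 of 3 fail.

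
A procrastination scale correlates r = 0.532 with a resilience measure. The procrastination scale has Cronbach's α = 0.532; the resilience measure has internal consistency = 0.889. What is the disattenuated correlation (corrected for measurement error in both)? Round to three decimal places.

0.774

r_true = r_obs / √(r_xx · r_yy) = 0.532 / √(0.532 × 0.889) = 0.532 / √0.472948 = 0.532 / 0.6877 ≈ 0.774.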